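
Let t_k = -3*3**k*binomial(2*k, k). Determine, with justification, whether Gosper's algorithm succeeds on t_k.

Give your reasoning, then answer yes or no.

Ratio r(k) = 6*(2*k + 1)/(k + 1).
Take A(k)=12*k + 6, B(k)=k + 1, C(k)=1.
Key eq: (12*k + 6)·f(k+1) = (k)·f(k) + (1).
deg f ≤ -1 (via 1,1,0).
d = -1 < 0 ⇒ no nonzero polynomial f; not summable.

No — key equation has no polynomial f.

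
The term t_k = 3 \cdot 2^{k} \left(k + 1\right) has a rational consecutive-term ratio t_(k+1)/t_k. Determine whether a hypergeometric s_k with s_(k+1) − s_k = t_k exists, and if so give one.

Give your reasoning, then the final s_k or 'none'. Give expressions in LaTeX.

s_k = 3 \cdot 2^{k} \left(k - 1\right)

Ratio r(k) = 2*(k + 2)/(k + 1).
Normal form (A,B,C) = (2, 1, k + 1).
Need (2)·f(k+1) − (1)·f(k) = k + 1.
d = 1 from the (0,0,1) case.
Solving with deg f ≤ 1: f(k) = k - 1.
Certificate R = B(k−1)f/C = (k - 1)/(k + 1) gives s_k = 3*2**k*(k - 1).
Δs = 3*2**k*(k + 1), as required.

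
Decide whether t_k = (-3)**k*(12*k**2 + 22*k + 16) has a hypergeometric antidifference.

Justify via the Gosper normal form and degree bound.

Yes. s_k = (-3)**k*(-3*k**2 - k - 1).

r(k) = 3*(-6*k**2 - 23*k - 25)/(6*k**2 + 11*k + 8) after simplifying.
Normal form (A,B,C) = (-3, 1, k**2 + 11*k/6 + 4/3).
Need (-3)·f(k+1) − (1)·f(k) = k**2 + 11*k/6 + 4/3.
Degrees (0,0,2) ⇒ d ≤ 2.
Solving with deg f ≤ 2: f(k) = -(3*k**2 + k + 1)/12.
Get s_k = R·t_k = (-3)**k*(-3*k**2 - k - 1) with R(k) = B(k−1)f(k)/C(k) = -(3*k**2 + k + 1)/(2*(6*k**2 + 11*k + 8)).
Check: Δs_k = (-3)**k*(12*k**2 + 22*k + 16). ✓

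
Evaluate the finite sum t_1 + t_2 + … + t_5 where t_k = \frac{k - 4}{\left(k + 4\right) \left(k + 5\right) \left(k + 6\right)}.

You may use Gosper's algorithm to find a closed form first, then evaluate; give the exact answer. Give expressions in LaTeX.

Σ = -7/330

r(k) = (k - 3)*(k + 4)/((k - 4)*(k + 7)) after simplifying.
Gosper form: A/B · C(k+1)/C(k) with A=k + 4, B=k + 7, C=k - 4.
Key eq: (k + 4)·f(k+1) = (k + 6)·f(k) + (k - 4).
Degrees (1,1,1) ⇒ d ≤ 2.
Solving with deg f ≤ 2: f(k) = -k.
Certificate R = B(k−1)f/C = -k*(k + 6)/(k - 4) gives s_k = -k/((k + 4)*(k + 5)).
Check: Δs_k = (k - 4)/(k**3 + 15*k**2 + 74*k + 120). ✓
Σ_(k=1)^(5) t_k = s_(6) − s_(1) = -3/55 − (-1/30) = -7/330.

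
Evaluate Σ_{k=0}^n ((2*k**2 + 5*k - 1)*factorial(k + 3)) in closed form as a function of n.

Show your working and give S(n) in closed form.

S(n) = 2*n*factorial(n + 4) - factorial(n + 4) + 18

The ratio is (k + 4)*(5*k + 2*(k + 1)**2 + 4)/(2*k**2 + 5*k - 1).
Normal form (A,B,C) = (k + 4, 1, k**2 + 5*k/2 - 1/2).
f must satisfy (k + 4)·f(k+1) − (1)·f(k) = k**2 + 5*k/2 - 1/2.
Degrees (1,0,2) ⇒ d ≤ 1.
Solve for f: f(k) = (2*k - 3)/2 (degree 1 ≤ 1).
R(k) = B(k−1)·f(k)/C(k) = (2*k - 3)/(2*k**2 + 5*k - 1); s_k = R·t_k = (2*k - 3)*factorial(k + 3).
Δs = (2*k**2 + 5*k - 1)*factorial(k + 3), as required.
s_(n+1) = (2*n - 1)*factorial(n + 4) and s_(0) = -18, so S(n) = 2*n*factorial(n + 4) - factorial(n + 4) + 18.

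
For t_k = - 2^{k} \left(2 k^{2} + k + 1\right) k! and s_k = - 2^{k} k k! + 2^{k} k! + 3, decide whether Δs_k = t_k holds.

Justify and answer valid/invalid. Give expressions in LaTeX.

Valid: the claim telescopes to t_k.

s_(k+1) = -2**(k + 1)*k**2*factorial(k) - 2**(k + 1)*k*factorial(k) + 3
s_(k+1) − s_k = -2**k*(2*k**2 + k + 1)*factorial(k)
(s_(k+1) − s_k) − t_k = 0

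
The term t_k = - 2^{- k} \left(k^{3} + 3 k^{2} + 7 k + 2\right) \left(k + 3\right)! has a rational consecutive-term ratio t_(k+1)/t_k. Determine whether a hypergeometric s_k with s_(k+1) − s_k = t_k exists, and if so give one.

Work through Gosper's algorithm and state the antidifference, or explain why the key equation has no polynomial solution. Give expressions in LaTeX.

s_k = - 2^{1 - k} \left(k^{2} - k + 1\right) \left(k + 3\right)!

Compute t_(k+1)/t_k: get (k**4 + 10*k**3 + 40*k**2 + 77*k + 52)/(2*(k**3 + 3*k**2 + 7*k + 2)).
Gosper form: A/B · C(k+1)/C(k) with A=k/2 + 2, B=1, C=k**3 + 3*k**2 + 7*k + 2.
Solve (k/2 + 2)·f(k+1) − (1)·f(k) = k**3 + 3*k**2 + 7*k + 2.
Degrees (1,0,3) ⇒ d ≤ 2.
Match coefficients ⇒ f(k) = 2*(k**2 - k + 1).
Certificate R = B(k−1)f/C = 2*(k**2 - k + 1)/(k**3 + 3*k**2 + 7*k + 2) gives s_k = -2**(1 - k)*(k**2 - k + 1)*factorial(k + 3).
Verify: -(k**3 + 3*k**2 + 7*k + 2)*factorial(k + 3)/2**k matches t_k.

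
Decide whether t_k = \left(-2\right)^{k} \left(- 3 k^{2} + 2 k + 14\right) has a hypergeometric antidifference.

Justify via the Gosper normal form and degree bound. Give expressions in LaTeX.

r(k) = 2*(-3*k**2 - 4*k + 13)/(3*k**2 - 2*k - 14) after simplifying.
Take A(k)=-2, B(k)=1, C(k)=k**2 - 2*k/3 - 14/3.
Set up (-2)·f(k+1) − (1)·f(k) − (k**2 - 2*k/3 - 14/3) = 0.
Bound: deg f ≤ 2.
Match coefficients ⇒ f(k) = -(k**2 - 2*k - 4)/3.
So s_k = (B(k−1)f/C)·t_k = (-(k**2 - 2*k - 4)/(3*k**2 - 2*k - 14))·t_k = (-2)**k*(k**2 - 2*k - 4).
Verify: (-2)**k*(-3*k**2 + 2*k + 14) matches t_k.

Yes. s_k = \left(-2\right)^{k} \left(k^{2} - 2 k - 4\right).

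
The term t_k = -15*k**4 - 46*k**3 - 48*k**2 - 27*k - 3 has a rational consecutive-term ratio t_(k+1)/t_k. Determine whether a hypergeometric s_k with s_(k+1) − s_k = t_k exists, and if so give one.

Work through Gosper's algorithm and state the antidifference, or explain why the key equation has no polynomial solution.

Compute t_(k+1)/t_k: get (15*k**4 + 106*k**3 + 276*k**2 + 321*k + 139)/(15*k**4 + 46*k**3 + 48*k**2 + 27*k + 3).
Gosper form: A/B · C(k+1)/C(k) with A=1, B=1, C=k**4 + 46*k**3/15 + 16*k**2/5 + 9*k/5 + 1/5.
f must satisfy (1)·f(k+1) − (1)·f(k) = k**4 + 46*k**3/15 + 16*k**2/5 + 9*k/5 + 1/5.
deg f ≤ 5 (via 0,0,4).
Coefficient equations give f(k) = k*(3*k**4 + 4*k**3 - 2*k**2 + k - 3)/15.
Get s_k = R·t_k = k*(-3*k**4 - 4*k**3 + 2*k**2 - k + 3) with R(k) = B(k−1)f(k)/C(k) = k*(3*k**4 + 4*k**3 - 2*k**2 + k - 3)/(15*k**4 + 46*k**3 + 48*k**2 + 27*k + 3).
Δs = -15*k**4 - 46*k**3 - 48*k**2 - 27*k - 3, as required.

s_k = k*(-3*k**4 - 4*k**3 + 2*k**2 - k + 3)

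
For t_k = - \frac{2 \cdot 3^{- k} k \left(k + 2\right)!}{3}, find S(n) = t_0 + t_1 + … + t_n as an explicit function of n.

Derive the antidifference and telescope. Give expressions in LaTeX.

S(n) = 4 - \frac{2 \cdot 3^{- n} \left(n + 3\right)!}{3}

r(k) = (k + 1)*(k + 3)/(3*k) after simplifying.
So A=k/3 + 1 and B=1, with C=k.
Key eq: (k/3 + 1)·f(k+1) = (1)·f(k) + (k).
deg f ≤ 0 (via 1,0,1).
Solve for f: f(k) = 3 (degree 0 ≤ 0).
Get s_k = R·t_k = -2*factorial(k + 2)/3**k with R(k) = B(k−1)f(k)/C(k) = 3/k.
Verify: -2*k*factorial(k + 2)/(3*3**k) matches t_k.
Evaluate: s_(n+1) = -2*3**(-n - 1)*factorial(n + 3); subtract s_(0) = -4 ⇒ S(n) = 4 - 2*factorial(n + 3)/(3*3**n).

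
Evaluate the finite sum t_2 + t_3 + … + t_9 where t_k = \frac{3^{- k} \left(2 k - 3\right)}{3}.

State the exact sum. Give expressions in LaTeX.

Compute t_(k+1)/t_k: get (2*k - 1)/(3*(2*k - 3)).
Gosper form: A/B · C(k+1)/C(k) with A=1/3, B=1, C=k - 3/2.
Key eq: (1/3)·f(k+1) = (1)·f(k) + (k - 3/2).
d = 1 from the (0,0,1) case.
Solve for f: f(k) = -3*(k - 1)/2 (degree 1 ≤ 1).
So s_k = (B(k−1)f/C)·t_k = (-3*(k - 1)/(2*k - 3))·t_k = (1 - k)/3**k.
Δs = (2*k - 3)/(3*3**k), as required.
Evaluate s at k=10 and k=2: -1/6561 and -1/9; difference 728/6561.

Σ = 728/6561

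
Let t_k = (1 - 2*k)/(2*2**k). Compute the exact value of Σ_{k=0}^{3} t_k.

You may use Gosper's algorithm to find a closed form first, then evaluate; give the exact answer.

Step 1: r(k) = (2*k + 1)/(2*(2*k - 1)).
Gosper form: A/B · C(k+1)/C(k) with A=1/2, B=1, C=k - 1/2.
Need (1/2)·f(k+1) − (1)·f(k) = k - 1/2.
Bound: deg f ≤ 1.
Match coefficients ⇒ f(k) = -2*k - 1.
So s_k = (B(k−1)f/C)·t_k = (-2*(2*k + 1)/(2*k - 1))·t_k = (2*k + 1)/2**k.
Verify: (1 - 2*k)/(2*2**k) matches t_k.
Evaluate s at k=4 and k=0: 9/16 and 1; difference -7/16.

Σ = -7/16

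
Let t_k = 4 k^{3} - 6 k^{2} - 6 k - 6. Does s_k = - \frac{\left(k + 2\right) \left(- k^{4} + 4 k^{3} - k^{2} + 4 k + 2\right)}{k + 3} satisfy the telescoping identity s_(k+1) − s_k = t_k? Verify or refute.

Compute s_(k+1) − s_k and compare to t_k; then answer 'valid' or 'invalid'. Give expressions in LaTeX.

s_(k+1) = (k**5 + 3*k**4 - 5*k**3 - 25*k**2 - 38*k - 24)/(k + 4)
s_(k+1) − s_k = (4*k**5 + 19*k**4 - 10*k**3 - 95*k**2 - 94*k - 56)/(k**2 + 7*k + 12)
(s_(k+1) − s_k) − t_k = (-3*k**4 - 10*k**3 + 25*k**2 + 20*k + 16)/(k**2 + 7*k + 12)

Invalid: residual \frac{- 3 k^{4} - 10 k^{3} + 25 k^{2} + 20 k + 16}{k^{2} + 7 k + 12} ≠ 0.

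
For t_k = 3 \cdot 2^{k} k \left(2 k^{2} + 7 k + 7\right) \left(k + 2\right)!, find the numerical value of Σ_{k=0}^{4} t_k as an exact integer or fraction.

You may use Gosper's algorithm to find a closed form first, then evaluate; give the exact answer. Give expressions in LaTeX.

Σ = 9676800

Ratio r(k) = 2*(k + 1)*(k + 3)*(7*k + 2*(k + 1)**2 + 14)/(k*(2*k**2 + 7*k + 7)).
A = 2*k + 6, B = 1, C = k**3 + 7*k**2/2 + 7*k/2.
Need (2*k + 6)·f(k+1) − (1)·f(k) = k**3 + 7*k**2/2 + 7*k/2.
Bound: deg f ≤ 2.
Solve for f: f(k) = k*(k - 1)/2 (degree 2 ≤ 2).
Get s_k = R·t_k = 3*2**k*k*(k - 1)*factorial(k + 2) with R(k) = B(k−1)f(k)/C(k) = (k - 1)/(2*k**2 + 7*k + 7).
Δs = 3*2**k*k*(2*k**2 + 7*k + 7)*factorial(k + 2), as required.
Telescoping: Σ = s_(5) − s_(0) = 9676800 − (0) = 9676800.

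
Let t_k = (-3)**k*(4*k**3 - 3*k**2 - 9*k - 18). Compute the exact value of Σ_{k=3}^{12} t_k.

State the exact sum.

t_(k+1)/t_k = 3*(-4*k**3 - 9*k**2 + 3*k + 26)/(4*k**3 - 3*k**2 - 9*k - 18).
Gosper form: A/B · C(k+1)/C(k) with A=-3, B=1, C=k**3 - 3*k**2/4 - 9*k/4 - 9/2.
Set up (-3)·f(k+1) − (1)·f(k) − (k**3 - 3*k**2/4 - 9*k/4 - 9/2) = 0.
Bound: deg f ≤ 3.
Coefficient equations give f(k) = -(k**3 - 3*k**2 - 3)/4.
So s_k = (B(k−1)f/C)·t_k = (-(k**3 - 3*k**2 - 3)/(4*k**3 - 3*k**2 - 9*k - 18))·t_k = (-3)**k*(-k**3 + 3*k**2 + 3).
s_(k+1) − s_k = (-3)**k*(4*k**3 - 3*k**2 - 9*k - 18) = t_k.
Sum = s_(13) − s_(3); s_(13) = 2689622901, s_(3) = -81 ⇒ 2689622982.

Σ = 2689622982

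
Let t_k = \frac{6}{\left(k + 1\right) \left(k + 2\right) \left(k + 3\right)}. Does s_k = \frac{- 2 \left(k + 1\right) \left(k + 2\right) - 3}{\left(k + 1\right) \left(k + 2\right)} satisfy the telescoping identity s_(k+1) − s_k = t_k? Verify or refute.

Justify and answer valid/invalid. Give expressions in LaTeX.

s_(k+1) = (-2*(k + 2)*(k + 3) - 3)/((k + 2)*(k + 3))
s_(k+1) − s_k = 6/(k**3 + 6*k**2 + 11*k + 6)
(s_(k+1) − s_k) − t_k = 0

Valid: the claim telescopes to t_k.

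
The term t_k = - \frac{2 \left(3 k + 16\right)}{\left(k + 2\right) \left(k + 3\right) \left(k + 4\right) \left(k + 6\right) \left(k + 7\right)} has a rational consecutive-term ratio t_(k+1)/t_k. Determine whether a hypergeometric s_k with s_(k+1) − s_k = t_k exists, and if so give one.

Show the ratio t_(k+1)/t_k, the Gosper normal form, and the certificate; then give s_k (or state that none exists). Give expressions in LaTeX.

s_k = \frac{k \left(- k^{2} - 11 k - 36\right)}{18 \left(k^{3} + 11 k^{2} + 36 k + 36\right)}

t_(k+1)/t_k = (k + 2)*(k + 6)*(3*k + 19)/((k + 5)*(k + 8)*(3*k + 16)).
A = k + 2, B = k + 8, C = k**2 + 31*k/3 + 80/3.
Solve (k + 2)·f(k+1) − (k + 7)·f(k) = k**2 + 31*k/3 + 80/3.
Degrees (1,1,2) ⇒ d ≤ 5.
A polynomial solution: f(k) = k*(k + 4)*(k + 5)*(k**2 + 11*k + 36)/108.
Then R = B(k−1)f/C = k*(k + 4)*(k + 7)*(k**2 + 11*k + 36)/(36*(3*k + 16)), so s_k = R(k)·t_k = k*(-k**2 - 11*k - 36)/(18*(k**3 + 11*k**2 + 36*k + 36)).
Δs = 2*(-3*k - 16)/(k**5 + 22*k**4 + 185*k**3 + 740*k**2 + 1404*k + 1008), as required.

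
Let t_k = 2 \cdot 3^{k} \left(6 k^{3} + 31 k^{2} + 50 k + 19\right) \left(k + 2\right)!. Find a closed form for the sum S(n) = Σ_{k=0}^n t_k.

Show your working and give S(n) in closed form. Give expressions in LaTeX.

Compute t_(k+1)/t_k: get 3*(6*k**4 + 67*k**3 + 277*k**2 + 496*k + 318)/(6*k**3 + 31*k**2 + 50*k + 19).
Factor: A=3*k + 9; B=1; C=k**3 + 31*k**2/6 + 25*k/3 + 19/6.
Key eq: (3*k + 9)·f(k+1) = (1)·f(k) + (k**3 + 31*k**2/6 + 25*k/3 + 19/6).
d = 2 from the (1,0,3) case.
Coefficient equations give f(k) = (k + 1)*(2*k - 1)/6.
Certificate R = B(k−1)f/C = (k + 1)*(2*k - 1)/(6*k**3 + 31*k**2 + 50*k + 19) gives s_k = 2*3**k*(k + 1)*(2*k - 1)*factorial(k + 2).
Δs = 2*3**k*(6*k**3 + 31*k**2 + 50*k + 19)*factorial(k + 2), as required.
s_(n+1) = 6*3**n*(n + 2)*(2*n + 1)*factorial(n + 3) and s_(0) = -4, so S(n) = 12*3**n*n**2*factorial(n + 3) + 30*3**n*n*factorial(n + 3) + 12*3**n*factorial(n + 3) + 4.

S(n) = 12 \cdot 3^{n} n^{2} \left(n + 3\right)! + 30 \cdot 3^{n} n \left(n + 3\right)! + 12 \cdot 3^{n} \left(n + 3\right)! + 4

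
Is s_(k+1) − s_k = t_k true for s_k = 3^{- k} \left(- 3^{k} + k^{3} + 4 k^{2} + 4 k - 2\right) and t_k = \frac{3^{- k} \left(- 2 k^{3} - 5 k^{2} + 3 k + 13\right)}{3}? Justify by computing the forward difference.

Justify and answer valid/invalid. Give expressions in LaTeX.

s_(k+1) = (-3*3**k + k**3 + 7*k**2 + 15*k + 7)/(3*3**k)
s_(k+1) − s_k = (-2*k**3 - 5*k**2 + 3*k + 13)/(3*3**k)
(s_(k+1) − s_k) − t_k = 0

valid (s_(k+1) − s_k reduces to t_k)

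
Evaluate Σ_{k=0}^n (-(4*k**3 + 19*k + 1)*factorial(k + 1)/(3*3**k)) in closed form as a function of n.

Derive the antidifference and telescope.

Ratio r(k) = (k + 2)*(19*k + 4*(k + 1)**3 + 20)/(3*(4*k**3 + 19*k + 1)).
Take A(k)=k/3 + 2/3, B(k)=1, C(k)=k**3 + 19*k/4 + 1/4.
Set up (k/3 + 2/3)·f(k+1) − (1)·f(k) − (k**3 + 19*k/4 + 1/4) = 0.
From deg A=1, deg B=0, deg C=3: d=2.
Solve for f: f(k) = 3*(4*k**2 - 4*k - 1)/4 (degree 2 ≤ 2).
Certificate R = B(k−1)f/C = 3*(4*k**2 - 4*k - 1)/(4*k**3 + 19*k + 1) gives s_k = (-4*k**2 + 4*k + 1)*factorial(k + 1)/3**k.
Verify: -(4*k**3 + 19*k + 1)*factorial(k + 1)/(3*3**k) matches t_k.
s_(n+1) = -3**(-n - 1)*(4*n**2 + 4*n - 1)*factorial(n + 2) and s_(0) = 1, so S(n) = 3**(-n - 1)*(-3**(n + 1) - 4*n**4*factorial(n) - 16*n**3*factorial(n) - 19*n**2*factorial(n) - 5*n*factorial(n) + 2*factorial(n)).

S(n) = 3**(-n - 1)*(-3**(n + 1) - 4*n**4*factorial(n) - 16*n**3*factorial(n) - 19*n**2*factorial(n) - 5*n*factorial(n) + 2*factorial(n))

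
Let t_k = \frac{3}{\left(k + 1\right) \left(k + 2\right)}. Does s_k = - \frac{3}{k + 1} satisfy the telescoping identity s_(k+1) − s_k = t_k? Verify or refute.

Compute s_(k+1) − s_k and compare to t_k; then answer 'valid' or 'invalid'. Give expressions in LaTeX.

s_(k+1) = -3/(k + 2)
s_(k+1) − s_k = 3/((k + 1)*(k + 2))
(s_(k+1) − s_k) − t_k = 0

Valid — Δs_k = t_k.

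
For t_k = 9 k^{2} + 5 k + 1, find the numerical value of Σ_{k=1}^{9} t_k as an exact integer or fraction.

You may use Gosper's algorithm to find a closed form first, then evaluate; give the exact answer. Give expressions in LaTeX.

Ratio r(k) = (9*k**2 + 23*k + 15)/(9*k**2 + 5*k + 1).
Normal form (A,B,C) = (1, 1, k**2 + 5*k/9 + 1/9).
Solve (1)·f(k+1) − (1)·f(k) = k**2 + 5*k/9 + 1/9.
d = 3 from the (0,0,2) case.
Solve for f: f(k) = k**2*(3*k - 2)/9 (degree 3 ≤ 3).
R(k) = B(k−1)·f(k)/C(k) = k**2*(3*k - 2)/(9*k**2 + 5*k + 1); s_k = R·t_k = k**2*(3*k - 2).
Verify: 9*k**2 + 5*k + 1 matches t_k.
Sum = s_(10) − s_(1); s_(10) = 2800, s_(1) = 1 ⇒ 2799.

Σ = 2799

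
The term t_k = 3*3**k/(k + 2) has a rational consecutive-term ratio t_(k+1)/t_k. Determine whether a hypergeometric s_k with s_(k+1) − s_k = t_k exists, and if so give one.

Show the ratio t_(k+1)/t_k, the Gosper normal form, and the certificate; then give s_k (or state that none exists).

t_(k+1)/t_k = 3*(k + 2)/(k + 3).
Gosper form: A/B · C(k+1)/C(k) with A=3*k + 6, B=k + 3, C=1.
f must satisfy (3*k + 6)·f(k+1) − (k + 2)·f(k) = 1.
deg f ≤ -1 (via 1,1,0).
deg f ≤ -1 is impossible — no certificate.

none (Gosper's algorithm certifies no s_k)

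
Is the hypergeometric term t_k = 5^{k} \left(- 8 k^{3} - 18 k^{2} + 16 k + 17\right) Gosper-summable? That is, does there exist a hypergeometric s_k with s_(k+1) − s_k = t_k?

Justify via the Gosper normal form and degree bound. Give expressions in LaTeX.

Step 1: r(k) = 5*(8*k**3 + 42*k**2 + 44*k - 7)/(8*k**3 + 18*k**2 - 16*k - 17).
Take A(k)=5, B(k)=1, C(k)=k**3 + 9*k**2/4 - 2*k - 17/8.
Key eq: (5)·f(k+1) = (1)·f(k) + (k**3 + 9*k**2/4 - 2*k - 17/8).
Bound: deg f ≤ 3.
Coefficient equations give f(k) = (2*k**3 - 3*k**2 - 4*k + 2)/8.
R(k) = B(k−1)·f(k)/C(k) = (2*k**3 - 3*k**2 - 4*k + 2)/(8*k**3 + 18*k**2 - 16*k - 17); s_k = R·t_k = 5**k*(-2*k**3 + 3*k**2 + 4*k - 2).
Δs = 5**k*(-8*k**3 - 18*k**2 + 16*k + 17), as required.

Yes. s_k = 5^{k} \left(- 2 k^{3} + 3 k^{2} + 4 k - 2\right).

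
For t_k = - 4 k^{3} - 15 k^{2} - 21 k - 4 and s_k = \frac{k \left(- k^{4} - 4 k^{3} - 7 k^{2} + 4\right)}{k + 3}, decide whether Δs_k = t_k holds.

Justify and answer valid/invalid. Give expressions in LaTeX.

s_(k+1) = -(k + 1)*((k + 1)**4 + 4*(k + 1)**3 + 7*(k + 1)**2 - 4)/(k + 4)
s_(k+1) − s_k = (-4*k**5 - 37*k**4 - 126*k**3 - 207*k**2 - 138*k - 24)/(k**2 + 7*k + 12)
(s_(k+1) − s_k) − t_k = 2*(3*k**4 + 24*k**3 + 62*k**2 + 71*k + 12)/(k**2 + 7*k + 12)

Invalid: residual \frac{2 \left(3 k^{4} + 24 k^{3} + 62 k^{2} + 71 k + 12\right)}{k^{2} + 7 k + 12} ≠ 0.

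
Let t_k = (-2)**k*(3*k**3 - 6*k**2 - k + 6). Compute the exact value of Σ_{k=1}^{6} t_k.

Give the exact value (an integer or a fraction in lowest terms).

Σ = 21756

Ratio r(k) = 2*(-3*k**3 - 3*k**2 + 4*k - 2)/(3*k**3 - 6*k**2 - k + 6).
Gosper form: A/B · C(k+1)/C(k) with A=-2, B=1, C=k**3 - 2*k**2 - k/3 + 2.
Key eq: (-2)·f(k+1) = (1)·f(k) + (k**3 - 2*k**2 - k/3 + 2).
Bound: deg f ≤ 3.
Solving with deg f ≤ 3: f(k) = -(k - 2)*(k**2 - 2*k - 1)/3.
R(k) = B(k−1)·f(k)/C(k) = -(k - 2)*(k**2 - 2*k - 1)/(3*k**3 - 6*k**2 - k + 6); s_k = R·t_k = (-2)**k*(-k**3 + 4*k**2 - 3*k - 2).
Verify: (-2)**k*(3*k**3 - 6*k**2 - k + 6) matches t_k.
Evaluate s at k=7 and k=1: 21760 and 4; difference 21756.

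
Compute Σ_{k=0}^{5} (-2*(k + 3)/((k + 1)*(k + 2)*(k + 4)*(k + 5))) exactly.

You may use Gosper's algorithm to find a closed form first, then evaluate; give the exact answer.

Σ = -33/140

t_(k+1)/t_k = (k + 1)*(k + 4)**2/((k + 3)**2*(k + 6)).
Normal form (A,B,C) = (k + 1, k + 6, k**2 + 6*k + 9).
Solve (k + 1)·f(k+1) − (k + 5)·f(k) = k**2 + 6*k + 9.
From deg A=1, deg B=1, deg C=2: d=4.
A polynomial solution: f(k) = k*(k + 2)*(k + 3)*(k + 5)/8.
Get s_k = R·t_k = k*(-k - 5)/(4*(k**2 + 5*k + 4)) with R(k) = B(k−1)f(k)/C(k) = k*(k + 2)*(k + 5)**2/(8*(k + 3)).
s_(k+1) − s_k = 2*(-k - 3)/(k**4 + 12*k**3 + 49*k**2 + 78*k + 40) = t_k.
Σ_(k=0)^(5) t_k = s_(6) − s_(0) = -33/140 − (0) = -33/140.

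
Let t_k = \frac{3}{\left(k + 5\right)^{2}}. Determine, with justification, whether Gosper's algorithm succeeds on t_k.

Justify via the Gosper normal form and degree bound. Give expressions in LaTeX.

Step 1: r(k) = (k + 5)**2/(k + 6)**2.
So A=k**2 + 10*k + 25 and B=k**2 + 12*k + 36, with C=1.
Set up (k**2 + 10*k + 25)·f(k+1) − (k**2 + 10*k + 25)·f(k) − (1) = 0.
deg f ≤ 0 (via 2,2,0).
Write f(k) = c0. Then LHS − RHS = -1, requiring -1 = 0: contradictory. No certificate.

No — t_k has no hypergeometric antidifference.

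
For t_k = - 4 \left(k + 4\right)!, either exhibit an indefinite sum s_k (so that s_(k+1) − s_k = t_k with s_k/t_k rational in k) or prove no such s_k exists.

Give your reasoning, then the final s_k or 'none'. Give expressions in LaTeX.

no hypergeometric antidifference exists

Ratio r(k) = k + 5.
Gosper form: A/B · C(k+1)/C(k) with A=k + 5, B=1, C=1.
Solve (k + 5)·f(k+1) − (1)·f(k) = 1.
Bound: deg f ≤ -1.
d = -1 < 0 ⇒ no nonzero polynomial f; not summable.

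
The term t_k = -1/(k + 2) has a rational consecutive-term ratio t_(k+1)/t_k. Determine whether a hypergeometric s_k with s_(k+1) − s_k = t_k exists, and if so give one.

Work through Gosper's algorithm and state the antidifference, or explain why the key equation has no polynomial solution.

The ratio is (k + 2)/(k + 3).
A = k + 2, B = k + 3, C = 1.
Set up (k + 2)·f(k+1) − (k + 2)·f(k) − (1) = 0.
Degrees (1,1,0) ⇒ d ≤ 0.
f = c0 ⇒ A·f(k+1) − B(k−1)·f(k) − C = -1. The system {-1 = 0} is inconsistent; no antidifference.

none (Gosper's algorithm certifies no s_k)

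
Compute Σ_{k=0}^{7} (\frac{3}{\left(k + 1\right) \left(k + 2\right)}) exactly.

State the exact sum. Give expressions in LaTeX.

Ratio r(k) = (k + 1)/(k + 3).
Gosper form: A/B · C(k+1)/C(k) with A=k + 1, B=k + 3, C=1.
Need (k + 1)·f(k+1) − (k + 2)·f(k) = 1.
Degrees (1,1,0) ⇒ d ≤ 1.
Coefficient equations give f(k) = k.
So s_k = (B(k−1)f/C)·t_k = (k*(k + 2))·t_k = 3*k/(k + 1).
Verify: 3/(k**2 + 3*k + 2) matches t_k.
Telescoping: Σ = s_(8) − s_(0) = 8/3 − (0) = 8/3.

Σ = 8/3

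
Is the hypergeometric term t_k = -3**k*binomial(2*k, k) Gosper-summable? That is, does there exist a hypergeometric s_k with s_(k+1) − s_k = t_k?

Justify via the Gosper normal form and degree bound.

No. Not Gosper-summable.

t_(k+1)/t_k = 6*(2*k + 1)/(k + 1).
Normal form (A,B,C) = (12*k + 6, k + 1, 1).
Need (12*k + 6)·f(k+1) − (k)·f(k) = 1.
Degrees (1,1,0) ⇒ d ≤ -1.
deg f ≤ -1 is impossible — no certificate.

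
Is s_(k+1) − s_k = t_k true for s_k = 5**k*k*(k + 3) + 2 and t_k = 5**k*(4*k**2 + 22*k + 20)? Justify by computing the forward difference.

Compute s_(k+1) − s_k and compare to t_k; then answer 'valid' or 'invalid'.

valid (s_(k+1) − s_k reduces to t_k)

s_(k+1) = 5**(k + 1)*(k + 1)*(k + 4) + 2
s_(k+1) − s_k = 5**k*(4*k**2 + 22*k + 20)
(s_(k+1) − s_k) − t_k = 0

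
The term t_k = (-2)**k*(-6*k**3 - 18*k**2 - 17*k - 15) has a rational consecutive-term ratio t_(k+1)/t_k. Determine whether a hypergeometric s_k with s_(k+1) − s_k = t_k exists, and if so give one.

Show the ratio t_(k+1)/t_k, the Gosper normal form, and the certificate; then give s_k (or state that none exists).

The ratio is 2*(-6*k**3 - 36*k**2 - 71*k - 56)/(6*k**3 + 18*k**2 + 17*k + 15).
So A=-2 and B=1, with C=k**3 + 3*k**2 + 17*k/6 + 5/2.
Set up (-2)·f(k+1) − (1)·f(k) − (k**3 + 3*k**2 + 17*k/6 + 5/2) = 0.
Bound: deg f ≤ 3.
Solving with deg f ≤ 3: f(k) = -(2*k**3 + 2*k**2 - k + 3)/6.
So s_k = (B(k−1)f/C)·t_k = (-(2*k**3 + 2*k**2 - k + 3)/(6*k**3 + 18*k**2 + 17*k + 15))·t_k = (-2)**k*(2*k**3 + 2*k**2 - k + 3).
Verify: (-2)**k*(-6*k**3 - 18*k**2 - 17*k - 15) matches t_k.

s_k = (-2)**k*(2*k**3 + 2*k**2 - k + 3)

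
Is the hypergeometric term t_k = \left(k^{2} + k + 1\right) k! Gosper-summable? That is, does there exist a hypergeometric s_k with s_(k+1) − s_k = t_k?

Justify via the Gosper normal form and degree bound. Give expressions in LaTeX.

Yes. s_k = k k!.

The ratio is (k + 1)*(k + (k + 1)**2 + 2)/(k**2 + k + 1).
Normal form (A,B,C) = (k + 1, 1, k**2 + k + 1).
f must satisfy (k + 1)·f(k+1) − (1)·f(k) = k**2 + k + 1.
Bound: deg f ≤ 1.
Coefficient equations give f(k) = k.
So s_k = (B(k−1)f/C)·t_k = (k/(k**2 + k + 1))·t_k = k*factorial(k).
s_(k+1) − s_k = (k**2 + k + 1)*factorial(k) = t_k.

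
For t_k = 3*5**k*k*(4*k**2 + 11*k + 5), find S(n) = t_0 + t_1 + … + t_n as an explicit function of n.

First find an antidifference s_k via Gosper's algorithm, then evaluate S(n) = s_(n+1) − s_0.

r(k) = 5*(4*k**3 + 23*k**2 + 39*k + 20)/(k*(4*k**2 + 11*k + 5)) after simplifying.
So A=5 and B=1, with C=k**3 + 11*k**2/4 + 5*k/4.
f must satisfy (5)·f(k+1) − (1)·f(k) = k**3 + 11*k**2/4 + 5*k/4.
d = 3 from the (0,0,3) case.
Solving with deg f ≤ 3: f(k) = k**2*(k - 1)/4.
R(k) = B(k−1)·f(k)/C(k) = k*(k - 1)/(4*k**2 + 11*k + 5); s_k = R·t_k = 3*5**k*k**2*(k - 1).
Check: Δs_k = 3*5**k*k*(4*k**2 + 11*k + 5). ✓
Σ_(k=0)^n t_k = s_(n+1) − s_(0) = (15*5**n*n*(n**2 + 2*n + 1)) − (0), i.e. 15*5**n*n*(n**2 + 2*n + 1).

S(n) = 15*5**n*n*(n**2 + 2*n + 1)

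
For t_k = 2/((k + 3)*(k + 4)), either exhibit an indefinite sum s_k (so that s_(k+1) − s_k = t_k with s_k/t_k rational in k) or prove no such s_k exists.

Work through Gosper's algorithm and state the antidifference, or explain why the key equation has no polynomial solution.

Ratio r(k) = (k + 3)/(k + 5).
Normal form (A,B,C) = (k + 3, k + 5, 1).
f must satisfy (k + 3)·f(k+1) − (k + 4)·f(k) = 1.
d = 1 from the (1,1,0) case.
Solving with deg f ≤ 1: f(k) = k/3.
Then R = B(k−1)f/C = k*(k + 4)/3, so s_k = R(k)·t_k = 2*k/(3*(k + 3)).
Verify: 2/(k**2 + 7*k + 12) matches t_k.

s_k = 2*k/(3*(k + 3))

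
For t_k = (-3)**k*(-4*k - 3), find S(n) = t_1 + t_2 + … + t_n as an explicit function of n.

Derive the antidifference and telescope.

S(n) = -3*(-3)**n*n - 3*(-3)**n + 3

Compute t_(k+1)/t_k: get 3*(-4*k - 7)/(4*k + 3).
Factor: A=-3; B=1; C=k + 3/4.
f must satisfy (-3)·f(k+1) − (1)·f(k) = k + 3/4.
Degrees (0,0,1) ⇒ d ≤ 1.
A polynomial solution: f(k) = -k/4.
Then R = B(k−1)f/C = -k/(4*k + 3), so s_k = R(k)·t_k = (-3)**k*k.
s_(k+1) − s_k = (-3)**k*(-4*k - 3) = t_k.
Σ_(k=1)^n t_k = s_(n+1) − s_(1) = ((-3)**(n + 1)*(n + 1)) − (-3), i.e. -3*(-3)**n*n - 3*(-3)**n + 3.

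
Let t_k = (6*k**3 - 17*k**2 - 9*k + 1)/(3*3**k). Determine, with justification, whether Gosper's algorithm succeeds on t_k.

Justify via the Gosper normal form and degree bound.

t_(k+1)/t_k = (6*k**3 + k**2 - 25*k - 19)/(3*(6*k**3 - 17*k**2 - 9*k + 1)).
Gosper form: A/B · C(k+1)/C(k) with A=1/3, B=1, C=k**3 - 17*k**2/6 - 3*k/2 + 1/6.
f must satisfy (1/3)·f(k+1) − (1)·f(k) = k**3 - 17*k**2/6 - 3*k/2 + 1/6.
Bound: deg f ≤ 3.
Match coefficients ⇒ f(k) = -(3*k**3 - 4*k**2 - 4*k - 2)/2.
Certificate R = B(k−1)f/C = -3*(3*k**3 - 4*k**2 - 4*k - 2)/(6*k**3 - 17*k**2 - 9*k + 1) gives s_k = (-3*k**3 + 4*k**2 + 4*k + 2)/3**k.
Δs = (6*k**3 - 17*k**2 - 9*k + 1)/(3*3**k), as required.

Yes. s_k = (-3*k**3 + 4*k**2 + 4*k + 2)/3**k.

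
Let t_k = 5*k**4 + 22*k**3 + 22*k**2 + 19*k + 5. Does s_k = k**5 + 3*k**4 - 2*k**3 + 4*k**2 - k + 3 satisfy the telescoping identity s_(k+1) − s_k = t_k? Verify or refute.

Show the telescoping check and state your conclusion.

s_(k+1) = k**5 + 8*k**4 + 20*k**3 + 26*k**2 + 18*k + 8
s_(k+1) − s_k = 5*k**4 + 22*k**3 + 22*k**2 + 19*k + 5
(s_(k+1) − s_k) − t_k = 0

Valid: the claim telescopes to t_k.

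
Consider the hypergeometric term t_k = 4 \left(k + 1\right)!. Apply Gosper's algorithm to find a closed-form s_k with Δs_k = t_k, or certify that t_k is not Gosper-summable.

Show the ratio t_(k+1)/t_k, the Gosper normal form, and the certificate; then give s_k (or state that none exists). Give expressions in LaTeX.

Ratio r(k) = k + 2.
Gosper form: A/B · C(k+1)/C(k) with A=k + 2, B=1, C=1.
Solve (k + 2)·f(k+1) − (1)·f(k) = 1.
Degrees (1,0,0) ⇒ d ≤ -1.
d = -1 < 0 ⇒ no nonzero polynomial f; not summable.

none (Gosper's algorithm certifies no s_k)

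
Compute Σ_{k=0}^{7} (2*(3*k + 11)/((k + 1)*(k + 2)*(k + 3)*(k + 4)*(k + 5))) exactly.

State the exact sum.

Σ = 67/270

The ratio is (k + 1)*(3*k + 14)/((k + 6)*(3*k + 11)).
Gosper form: A/B · C(k+1)/C(k) with A=k + 1, B=k + 6, C=k + 11/3.
Need (k + 1)·f(k+1) − (k + 5)·f(k) = k + 11/3.
Degrees (1,1,1) ⇒ d ≤ 4.
Match coefficients ⇒ f(k) = k*(k + 3)*(k**2 + 7*k + 14)/24.
So s_k = (B(k−1)f/C)·t_k = (k*(k + 3)*(k + 5)*(k**2 + 7*k + 14)/(8*(3*k + 11)))·t_k = k*(k**2 + 7*k + 14)/(4*(k**3 + 7*k**2 + 14*k + 8)).
Δs = 2*(3*k + 11)/(k**5 + 15*k**4 + 85*k**3 + 225*k**2 + 274*k + 120), as required.
Sum = s_(8) − s_(0); s_(8) = 67/270, s_(0) = 0 ⇒ 67/270.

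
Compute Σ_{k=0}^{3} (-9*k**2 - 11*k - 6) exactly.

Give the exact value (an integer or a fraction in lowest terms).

t_(k+1)/t_k = (9*k**2 + 29*k + 26)/(9*k**2 + 11*k + 6).
Take A(k)=1, B(k)=1, C(k)=k**2 + 11*k/9 + 2/3.
Key eq: (1)·f(k+1) = (1)·f(k) + (k**2 + 11*k/9 + 2/3).
d = 3 from the (0,0,2) case.
Match coefficients ⇒ f(k) = k*(3*k**2 + k + 2)/9.
Get s_k = R·t_k = k*(-3*k**2 - k - 2) with R(k) = B(k−1)f(k)/C(k) = k*(3*k**2 + k + 2)/(9*k**2 + 11*k + 6).
Check: Δs_k = -9*k**2 - 11*k - 6. ✓
Evaluate s at k=4 and k=0: -216 and 0; difference -216.

Σ = -216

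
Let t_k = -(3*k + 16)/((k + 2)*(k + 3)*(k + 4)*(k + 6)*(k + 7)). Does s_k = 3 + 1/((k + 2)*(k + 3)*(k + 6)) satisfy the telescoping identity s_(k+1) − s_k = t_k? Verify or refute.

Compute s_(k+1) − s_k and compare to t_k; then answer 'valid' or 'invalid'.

valid (s_(k+1) − s_k reduces to t_k)

s_(k+1) = 3 + 1/((k + 3)*(k + 4)*(k + 7))
s_(k+1) − s_k = ((k + 2)*(k + 6) - (k + 4)*(k + 7))/((k + 2)*(k + 3)*(k + 4)*(k + 6)*(k + 7))
(s_(k+1) − s_k) − t_k = 0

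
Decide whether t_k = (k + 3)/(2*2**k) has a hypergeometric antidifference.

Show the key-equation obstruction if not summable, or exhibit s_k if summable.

Yes. s_k = (-k - 4)/2**k.

t_(k+1)/t_k = (k + 4)/(2*(k + 3)).
A = 1/2, B = 1, C = k + 3.
f must satisfy (1/2)·f(k+1) − (1)·f(k) = k + 3.
d = 1 from the (0,0,1) case.
A polynomial solution: f(k) = -2*(k + 4).
Get s_k = R·t_k = (-k - 4)/2**k with R(k) = B(k−1)f(k)/C(k) = -2*(k + 4)/(k + 3).
s_(k+1) − s_k = (k + 3)/(2*2**k) = t_k.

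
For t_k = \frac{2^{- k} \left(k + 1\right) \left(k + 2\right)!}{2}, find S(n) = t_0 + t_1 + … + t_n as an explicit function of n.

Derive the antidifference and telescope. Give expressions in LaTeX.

Ratio r(k) = (k + 2)*(k + 3)/(2*(k + 1)).
A = k/2 + 3/2, B = 1, C = k + 1.
Solve (k/2 + 3/2)·f(k+1) − (1)·f(k) = k + 1.
Degrees (1,0,1) ⇒ d ≤ 0.
Match coefficients ⇒ f(k) = 2.
So s_k = (B(k−1)f/C)·t_k = (2/(k + 1))·t_k = factorial(k + 2)/2**k.
Δs = (k + 1)*factorial(k + 2)/(2*2**k), as required.
Σ_(k=0)^n t_k = s_(n+1) − s_(0) = (2**(-n - 1)*factorial(n + 3)) − (2), i.e. -2 + factorial(n + 3)/(2*2**n).

S(n) = -2 + \frac{2^{- n} \left(n + 3\right)!}{2}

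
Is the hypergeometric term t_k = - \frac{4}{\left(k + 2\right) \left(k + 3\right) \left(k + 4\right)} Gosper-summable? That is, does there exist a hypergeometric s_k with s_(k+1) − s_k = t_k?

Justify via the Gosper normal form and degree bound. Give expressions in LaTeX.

Step 1: r(k) = (k + 2)/(k + 5).
Gosper form: A/B · C(k+1)/C(k) with A=k + 2, B=k + 5, C=1.
Key eq: (k + 2)·f(k+1) = (k + 4)·f(k) + (1).
Degrees (1,1,0) ⇒ d ≤ 2.
Solve for f: f(k) = k*(k + 5)/12 (degree 2 ≤ 2).
So s_k = (B(k−1)f/C)·t_k = (k*(k + 4)*(k + 5)/12)·t_k = k*(-k - 5)/(3*(k + 2)*(k + 3)).
s_(k+1) − s_k = -4/(k**3 + 9*k**2 + 26*k + 24) = t_k.

Yes. s_k = \frac{k \left(- k - 5\right)}{3 \left(k + 2\right) \left(k + 3\right)}.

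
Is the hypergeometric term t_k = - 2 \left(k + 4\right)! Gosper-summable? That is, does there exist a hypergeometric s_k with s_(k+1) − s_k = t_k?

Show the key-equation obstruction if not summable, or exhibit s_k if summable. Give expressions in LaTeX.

Compute t_(k+1)/t_k: get k + 5.
Normal form (A,B,C) = (k + 5, 1, 1).
Key eq: (k + 5)·f(k+1) = (1)·f(k) + (1).
Bound: deg f ≤ -1.
Bound -1 < 0, so the key equation has no polynomial solution.

No — key equation has no polynomial f.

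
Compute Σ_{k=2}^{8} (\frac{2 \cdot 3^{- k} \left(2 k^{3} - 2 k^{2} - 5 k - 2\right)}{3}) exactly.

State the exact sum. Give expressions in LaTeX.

Ratio r(k) = (2*k**3 + 4*k**2 - 3*k - 7)/(3*(2*k**3 - 2*k**2 - 5*k - 2)).
Normal form (A,B,C) = (1/3, 1, k**3 - k**2 - 5*k/2 - 1).
Key eq: (1/3)·f(k+1) = (1)·f(k) + (k**3 - k**2 - 5*k/2 - 1).
d = 3 from the (0,0,3) case.
Match coefficients ⇒ f(k) = -3*(2*k**3 + k**2 - k - 1)/4.
So s_k = (B(k−1)f/C)·t_k = (-3*(2*k**3 + k**2 - k - 1)/(2*(2*k**3 - 2*k**2 - 5*k - 2)))·t_k = (-2*k**3 - k**2 + k + 1)/3**k.
Δs = 2*(2*k**3 - 2*k**2 - 5*k - 2)/(3*3**k), as required.
Evaluate s at k=9 and k=2: -1529/19683 and -17/9; difference 35650/19683.

Σ = 35650/19683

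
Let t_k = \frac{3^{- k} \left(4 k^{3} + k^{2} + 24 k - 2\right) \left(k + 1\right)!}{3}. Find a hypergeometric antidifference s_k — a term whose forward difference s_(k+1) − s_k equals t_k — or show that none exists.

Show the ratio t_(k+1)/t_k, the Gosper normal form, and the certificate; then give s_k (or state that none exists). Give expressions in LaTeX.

Ratio r(k) = (k + 2)*(24*k + 4*(k + 1)**3 + (k + 1)**2 + 22)/(3*(4*k**3 + k**2 + 24*k - 2)).
Take A(k)=k/3 + 2/3, B(k)=1, C(k)=k**3 + k**2/4 + 6*k - 1/2.
Key eq: (k/3 + 2/3)·f(k+1) = (1)·f(k) + (k**3 + k**2/4 + 6*k - 1/2).
d = 2 from the (1,0,3) case.
Solving with deg f ≤ 2: f(k) = 3*(4*k**2 - 3*k + 4)/4.
Certificate R = B(k−1)f/C = 3*(4*k**2 - 3*k + 4)/(4*k**3 + k**2 + 24*k - 2) gives s_k = (4*k**2 - 3*k + 4)*factorial(k + 1)/3**k.
Δs = (4*k**3 + k**2 + 24*k - 2)*factorial(k + 1)/(3*3**k), as required.

s_k = 3^{- k} \left(4 k^{2} - 3 k + 4\right) \left(k + 1\right)!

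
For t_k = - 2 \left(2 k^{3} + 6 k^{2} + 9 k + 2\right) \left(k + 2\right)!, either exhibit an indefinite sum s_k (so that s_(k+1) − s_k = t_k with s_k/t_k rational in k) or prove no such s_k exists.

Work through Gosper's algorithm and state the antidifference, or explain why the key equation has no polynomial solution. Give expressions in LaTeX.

s_k = - 2 \left(2 k^{2} - 2 k + 1\right) \left(k + 2\right)!

Ratio r(k) = (2*k**4 + 18*k**3 + 63*k**2 + 100*k + 57)/(2*k**3 + 6*k**2 + 9*k + 2).
Take A(k)=k + 3, B(k)=1, C(k)=k**3 + 3*k**2 + 9*k/2 + 1.
Need (k + 3)·f(k+1) − (1)·f(k) = k**3 + 3*k**2 + 9*k/2 + 1.
Bound: deg f ≤ 2.
Match coefficients ⇒ f(k) = (2*k**2 - 2*k + 1)/2.
Then R = B(k−1)f/C = (2*k**2 - 2*k + 1)/(2*k**3 + 6*k**2 + 9*k + 2), so s_k = R(k)·t_k = -2*(2*k**2 - 2*k + 1)*factorial(k + 2).
Check: Δs_k = -2*(2*k**3 + 6*k**2 + 9*k + 2)*factorial(k + 2). ✓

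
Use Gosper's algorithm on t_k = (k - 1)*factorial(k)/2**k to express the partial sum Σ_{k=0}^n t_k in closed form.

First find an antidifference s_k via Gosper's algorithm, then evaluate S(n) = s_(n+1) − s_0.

Compute t_(k+1)/t_k: get k*(k + 1)/(2*(k - 1)).
Gosper form: A/B · C(k+1)/C(k) with A=k/2 + 1/2, B=1, C=k - 1.
Set up (k/2 + 1/2)·f(k+1) − (1)·f(k) − (k - 1) = 0.
d = 0 from the (1,0,1) case.
Solving with deg f ≤ 0: f(k) = 2.
Certificate R = B(k−1)f/C = 2/(k - 1) gives s_k = 2**(1 - k)*factorial(k).
s_(k+1) − s_k = (k - 1)*factorial(k)/2**k = t_k.
Telescope: S(n) = s_(n+1) − s_(0) = factorial(n + 1)/2**n − (2) = -2 + factorial(n + 1)/2**n.

S(n) = -2 + factorial(n + 1)/2**n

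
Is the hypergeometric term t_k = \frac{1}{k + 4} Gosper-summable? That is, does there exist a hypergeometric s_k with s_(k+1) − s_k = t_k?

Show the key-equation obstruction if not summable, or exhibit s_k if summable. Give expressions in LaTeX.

No — the linear system for f has no solution.

t_(k+1)/t_k = (k + 4)/(k + 5).
So A=k + 4 and B=k + 5, with C=1.
Key eq: (k + 4)·f(k+1) = (k + 4)·f(k) + (1).
d = 0 from the (1,1,0) case.
Write f(k) = c0. Then LHS − RHS = -1, requiring -1 = 0: contradictory. No certificate.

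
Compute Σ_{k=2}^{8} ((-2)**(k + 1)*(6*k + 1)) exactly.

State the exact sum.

Step 1: r(k) = 2*(-6*k - 7)/(6*k + 1).
Gosper form: A/B · C(k+1)/C(k) with A=-2, B=1, C=k + 1/6.
f must satisfy (-2)·f(k+1) − (1)·f(k) = k + 1/6.
Degrees (0,0,1) ⇒ d ≤ 1.
Coefficient equations give f(k) = -(2*k - 1)/6.
So s_k = (B(k−1)f/C)·t_k = (-(2*k - 1)/(6*k + 1))·t_k = (-2)**(k + 1)*(1 - 2*k).
Δs = (-2)**(k + 1)*(6*k + 1), as required.
Sum = s_(9) − s_(2); s_(9) = -17408, s_(2) = 24 ⇒ -17432.

Σ = -17432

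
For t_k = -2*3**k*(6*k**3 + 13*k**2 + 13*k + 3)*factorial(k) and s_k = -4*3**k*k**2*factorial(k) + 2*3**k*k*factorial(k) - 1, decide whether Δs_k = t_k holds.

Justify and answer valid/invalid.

s_(k+1) = -12*3**k*k**3*factorial(k) - 30*3**k*k**2*factorial(k) - 24*3**k*k*factorial(k) - 6*3**k*factorial(k) - 1
s_(k+1) − s_k = -2*3**k*(6*k**3 + 13*k**2 + 13*k + 3)*factorial(k)
(s_(k+1) − s_k) − t_k = 0

Valid — Δs_k = t_k.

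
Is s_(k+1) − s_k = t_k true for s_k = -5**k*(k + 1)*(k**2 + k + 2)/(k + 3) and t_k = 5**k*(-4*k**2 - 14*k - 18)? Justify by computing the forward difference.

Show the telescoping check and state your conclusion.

s_(k+1) = -5**(k + 1)*(k + 2)*(k + (k + 1)**2 + 3)/(k + 4)
s_(k+1) − s_k = 5**k*(-4*k**4 - 34*k**3 - 114*k**2 - 176*k - 112)/(k**2 + 7*k + 12)
(s_(k+1) − s_k) − t_k = 5**k*(8*k**3 + 50*k**2 + 118*k + 104)/(k**2 + 7*k + 12)

Invalid: residual 5**k*(8*k**3 + 50*k**2 + 118*k + 104)/(k**2 + 7*k + 12) ≠ 0.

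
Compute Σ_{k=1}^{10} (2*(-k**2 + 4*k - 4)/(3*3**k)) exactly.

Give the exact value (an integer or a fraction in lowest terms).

The ratio is (-4*k + (k + 1)**2)/(3*(k**2 - 4*k + 4)).
So A=1/3 and B=1, with C=k**2 - 4*k + 4.
Set up (1/3)·f(k+1) − (1)·f(k) − (k**2 - 4*k + 4) = 0.
Bound: deg f ≤ 2.
Coefficient equations give f(k) = -3*(k**2 - 3*k + 3)/2.
Get s_k = R·t_k = (k**2 - 3*k + 3)/3**k with R(k) = B(k−1)f(k)/C(k) = -3*(k**2 - 3*k + 3)/(2*(k - 2)**2).
s_(k+1) − s_k = 2*(-k**2 + 4*k - 4)/(3*3**k) = t_k.
Σ_(k=1)^(10) t_k = s_(11) − s_(1) = 91/177147 − (1/3) = -58958/177147.

Σ = -58958/177147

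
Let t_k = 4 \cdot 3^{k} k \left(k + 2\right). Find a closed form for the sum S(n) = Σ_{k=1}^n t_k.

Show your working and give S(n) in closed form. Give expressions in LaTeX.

t_(k+1)/t_k = 3*(k + 1)*(k + 3)/(k*(k + 2)).
Take A(k)=3, B(k)=1, C(k)=k**2 + 2*k.
f must satisfy (3)·f(k+1) − (1)·f(k) = k**2 + 2*k.
From deg A=0, deg B=0, deg C=2: d=2.
Solving with deg f ≤ 2: f(k) = k*(k - 1)/2.
R(k) = B(k−1)·f(k)/C(k) = (k - 1)/(2*(k + 2)); s_k = R·t_k = 2*3**k*k*(k - 1).
Check: Δs_k = 4*3**k*k*(k + 2). ✓
s_(n+1) = 6*3**n*n*(n + 1) and s_(1) = 0, so S(n) = 6*3**n*n*(n + 1).

S(n) = 6 \cdot 3^{n} n \left(n + 1\right)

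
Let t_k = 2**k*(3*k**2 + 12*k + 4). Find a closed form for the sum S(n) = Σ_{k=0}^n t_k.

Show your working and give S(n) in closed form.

S(n) = 6*2**n*n**2 + 12*2**n*n + 2*2**n + 2

Step 1: r(k) = 2*(3*k**2 + 18*k + 19)/(3*k**2 + 12*k + 4).
A = 2, B = 1, C = k**2 + 4*k + 4/3.
Solve (2)·f(k+1) − (1)·f(k) = k**2 + 4*k + 4/3.
From deg A=0, deg B=0, deg C=2: d=2.
Solving with deg f ≤ 2: f(k) = (3*k**2 - 2)/3.
Certificate R = B(k−1)f/C = (3*k**2 - 2)/(3*k**2 + 12*k + 4) gives s_k = 2**k*(3*k**2 - 2).
Check: Δs_k = 2**k*(3*k**2 + 12*k + 4). ✓
Σ_(k=0)^n t_k = s_(n+1) − s_(0) = (2**(n + 1)*(3*n**2 + 6*n + 1)) − (-2), i.e. 6*2**n*n**2 + 12*2**n*n + 2*2**n + 2.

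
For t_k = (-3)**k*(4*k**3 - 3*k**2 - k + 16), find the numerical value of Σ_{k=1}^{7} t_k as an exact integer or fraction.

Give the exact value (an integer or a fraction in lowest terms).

t_(k+1)/t_k = 3*(-4*k**3 - 9*k**2 - 5*k - 16)/(4*k**3 - 3*k**2 - k + 16).
Factor: A=-3; B=1; C=k**3 - 3*k**2/4 - k/4 + 4.
Key eq: (-3)·f(k+1) = (1)·f(k) + (k**3 - 3*k**2/4 - k/4 + 4).
Degrees (0,0,3) ⇒ d ≤ 3.
Solve for f: f(k) = -(k**3 - 3*k**2 + 2*k + 4)/4 (degree 3 ≤ 3).
So s_k = (B(k−1)f/C)·t_k = (-(k**3 - 3*k**2 + 2*k + 4)/(4*k**3 - 3*k**2 - k + 16))·t_k = (-3)**k*(-k**3 + 3*k**2 - 2*k - 4).
Verify: (-3)**k*(4*k**3 - 3*k**2 - k + 16) matches t_k.
Evaluate s at k=8 and k=1: -2230740 and 12; difference -2230752.

Σ = -2230752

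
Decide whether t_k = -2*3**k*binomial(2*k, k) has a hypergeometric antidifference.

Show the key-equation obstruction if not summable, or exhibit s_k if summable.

Compute t_(k+1)/t_k: get 6*(2*k + 1)/(k + 1).
Normal form (A,B,C) = (12*k + 6, k + 1, 1).
Solve (12*k + 6)·f(k+1) − (k)·f(k) = 1.
From deg A=1, deg B=1, deg C=0: d=-1.
d = -1 < 0 ⇒ no nonzero polynomial f; not summable.

No — key equation has no polynomial f.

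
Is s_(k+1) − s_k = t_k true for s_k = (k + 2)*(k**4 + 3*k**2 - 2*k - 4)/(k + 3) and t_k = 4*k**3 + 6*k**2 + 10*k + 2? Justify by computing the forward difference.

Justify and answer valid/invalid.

s_(k+1) = -(k + 3)*(2*k - (k + 1)**4 - 3*(k + 1)**2 + 6)/(k + 4)
s_(k+1) − s_k = (4*k**5 + 31*k**4 + 82*k**3 + 119*k**2 + 100*k + 14)/(k**2 + 7*k + 12)
(s_(k+1) − s_k) − t_k = (-3*k**4 - 18*k**3 - 25*k**2 - 34*k - 10)/(k**2 + 7*k + 12)

Invalid: residual (-3*k**4 - 18*k**3 - 25*k**2 - 34*k - 10)/(k**2 + 7*k + 12) ≠ 0.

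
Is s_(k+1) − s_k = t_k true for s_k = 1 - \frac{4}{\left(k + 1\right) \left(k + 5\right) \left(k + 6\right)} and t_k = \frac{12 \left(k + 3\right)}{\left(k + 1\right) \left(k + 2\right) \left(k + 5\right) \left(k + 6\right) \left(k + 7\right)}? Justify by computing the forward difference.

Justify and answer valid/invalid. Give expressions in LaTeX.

valid; difference matches t_k

s_(k+1) = 1 - 4/((k + 2)*(k + 6)*(k + 7))
s_(k+1) − s_k = 12*(k + 3)/(k**5 + 21*k**4 + 163*k**3 + 567*k**2 + 844*k + 420)
(s_(k+1) − s_k) − t_k = 0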